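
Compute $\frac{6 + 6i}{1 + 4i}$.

Multiply numerator and denominator by conjugate (1 - 4i):
= (6 + 6i)(1 - 4i) / (1^2 + 4^2)
= (30 - 18i) / 17
= 30/17 - (18/17)i


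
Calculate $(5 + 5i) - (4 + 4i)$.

(5 - 4) + (5 - 4)i = 1 + i


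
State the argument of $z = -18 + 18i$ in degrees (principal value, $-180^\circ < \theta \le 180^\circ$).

θ = arctan(b/a) = arctan(18/-18) (quadrant-adjusted) = 135°


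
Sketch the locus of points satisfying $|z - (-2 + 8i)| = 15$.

|z - z0| = r describes a circle centered at z0 with radius r
Here z0 = -2 + 8i and r = 15
Locus: Circle centered at (-2, 8) with radius 15


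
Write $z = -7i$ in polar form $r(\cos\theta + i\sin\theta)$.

r = |z| = sqrt(a^2 + b^2) = sqrt((0)^2 + (-7)^2) = sqrt(0 + 49) = sqrt(49) = 7
a = 0 and b < 0, so z lies on the negative imaginary axis: θ = 270°
z = 7(cos 270° + i sin 270°)


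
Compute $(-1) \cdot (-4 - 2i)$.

(a1*a2 - b1*b2) + (a1*b2 + b1*a2)i
= (4 - 0) + (2 + 0)i
= 4 + 2i


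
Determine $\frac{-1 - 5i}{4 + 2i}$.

Multiply numerator and denominator by conjugate (4 - 2i):
= (-1 - 5i)(4 - 2i) / (4^2 + 2^2)
= (-14 - 18i) / 20
Divide through by 2: (-7 - 9i) / 10
= -7/10 - (9/10)i


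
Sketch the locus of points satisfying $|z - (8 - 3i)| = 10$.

|z - z0| = r describes a circle centered at z0 with radius r
Here z0 = 8 - 3i and r = 10
Locus: Circle centered at (8, -3) with radius 10


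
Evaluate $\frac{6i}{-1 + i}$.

Multiply numerator and denominator by conjugate (-1 - i):
= (6i)(-1 - i) / ((-1)^2 + 1^2)
= (6 - 6i) / 2
= 3 - 3i


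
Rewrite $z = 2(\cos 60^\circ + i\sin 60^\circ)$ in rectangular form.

a = r cos θ = 2 * 1/2 = 1
b = r sin θ = 2 * sqrt(3)/2 = sqrt(3)
z = 1 + sqrt(3)i


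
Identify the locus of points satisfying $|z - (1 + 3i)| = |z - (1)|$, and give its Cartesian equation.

|z - z1| = |z - z2| means z is equidistant from z1 and z2,
i.e. the perpendicular bisector of the segment from (1, 3) to (1, 0) (midpoint (1, 3/2)).
With z = x + yi, square both sides:
(x - 1)^2 + (y - 3)^2 = (x - 1)^2 + (y - 0)^2
The x^2 and y^2 terms cancel: 0x + (-6)y = 1 - 10 = -9
Simplify: y = 3/2
Locus: Perpendicular bisector of the segment from (1, 3) to (1, 0): the line y = 3/2


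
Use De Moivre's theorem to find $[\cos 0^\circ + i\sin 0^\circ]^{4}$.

By De Moivre: z^n = r^n(cos(nθ) + i sin(nθ))
= 1^4(cos(4*0°) + i sin(4*0°))
= 1(cos 0° + i sin 0°)
= 1


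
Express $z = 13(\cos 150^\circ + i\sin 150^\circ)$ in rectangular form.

a = r cos θ = 13 * -sqrt(3)/2 = -13*sqrt(3)/2
b = r sin θ = 13 * 1/2 = 13/2
z = -13*sqrt(3)/2 + (13/2)i


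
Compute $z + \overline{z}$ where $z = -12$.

z + conjugate(z) = (a + bi) + (a - bi) = 2a
= 2 * (-12) = -24


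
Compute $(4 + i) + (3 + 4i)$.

(4 + 3) + (1 + 4)i = 7 + 5i


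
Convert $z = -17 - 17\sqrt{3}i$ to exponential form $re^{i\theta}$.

r = |z| = sqrt((-17)^2 + (-17*sqrt(3))^2) = sqrt(289 + 867) = sqrt(1156) = 34
θ = arctan(b/a) = arctan(-29.4449/-17) (quadrant-adjusted) = 240° = 4π/3
z = 34e^(i*4π/3)


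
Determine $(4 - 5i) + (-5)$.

(4 + (-5)) + (-5 + 0)i = -1 - 5i


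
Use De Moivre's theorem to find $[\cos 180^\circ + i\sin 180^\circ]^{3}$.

By De Moivre: z^n = r^n(cos(nθ) + i sin(nθ))
= 1^3(cos(3*180°) + i sin(3*180°))
= 1(cos 180° + i sin 180°)
= -1


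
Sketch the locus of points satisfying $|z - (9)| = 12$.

|z - z0| = r describes a circle centered at z0 with radius r
Here z0 = 9 and r = 12
Locus: Circle centered at (9, 0) with radius 12


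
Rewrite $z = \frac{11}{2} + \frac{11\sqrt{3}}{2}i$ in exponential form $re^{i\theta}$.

r = |z| = sqrt((11/2)^2 + (11*sqrt(3)/2)^2) = sqrt(121/4 + 363/4) = sqrt(121) = 11
θ = arctan(b/a) = arctan(9.5263/5.5) (quadrant-adjusted) = 60° = π/3
z = 11e^(i*π/3)


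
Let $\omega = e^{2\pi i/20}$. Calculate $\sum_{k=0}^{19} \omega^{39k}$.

Let ζ = ω^39 = e^(2πi·39/20). Since 20 ∤ 39, ζ ≠ 1.
Sum = Σ_{k=0}^{19} ζ^k = (ζ^20 - 1)/(ζ - 1) = (ω^{39·20} - 1)/(ζ - 1) = (1 - 1)/(ζ - 1) = 0


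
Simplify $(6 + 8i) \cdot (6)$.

(a1*a2 - b1*b2) + (a1*b2 + b1*a2)i
= (36 - 0) + (0 + 48)i
= 36 + 48i


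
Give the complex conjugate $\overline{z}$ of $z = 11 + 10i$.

If z = a + bi, then conjugate(z) = a - bi
conjugate(11 + 10i) = 11 - 10i


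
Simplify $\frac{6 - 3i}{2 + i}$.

Multiply numerator and denominator by conjugate (2 - i):
= (6 - 3i)(2 - i) / (2^2 + 1^2)
= (9 - 12i) / 5
= 9/5 - (12/5)i


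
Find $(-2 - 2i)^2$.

(a + bi)^2 = a^2 - b^2 + 2abi
= (-2)^2 - (-2)^2 + 2*(-2)*(-2)i
= 8i


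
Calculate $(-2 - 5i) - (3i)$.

(-2 - 0) + (-5 - 3)i = -2 - 8i


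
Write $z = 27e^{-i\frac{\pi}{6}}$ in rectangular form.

a = r cos θ = 27 * sqrt(3)/2 = 27*sqrt(3)/2
b = r sin θ = 27 * -1/2 = -27/2
z = 27*sqrt(3)/2 - (27/2)i


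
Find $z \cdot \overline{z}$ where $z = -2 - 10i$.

z * conjugate(z) = |z|^2 = a^2 + b^2
= (-2)^2 + (-10)^2 = 104


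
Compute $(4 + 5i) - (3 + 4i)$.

(4 - 3) + (5 - 4)i = 1 + i


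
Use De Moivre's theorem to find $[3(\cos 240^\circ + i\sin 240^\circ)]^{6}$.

By De Moivre: z^n = r^n(cos(nθ) + i sin(nθ))
= 3^6(cos(6*240°) + i sin(6*240°))
= 729(cos 0° + i sin 0°)
= 729


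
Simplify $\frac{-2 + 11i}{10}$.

Divisor is real, so divide each part by 10:
= -1/5 + (11/10)i


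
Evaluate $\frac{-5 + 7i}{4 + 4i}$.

Multiply numerator and denominator by conjugate (4 - 4i):
= (-5 + 7i)(4 - 4i) / (4^2 + 4^2)
= (8 + 48i) / 32
Divide through by 8: (1 + 6i) / 4
= 1/4 + (3/2)i


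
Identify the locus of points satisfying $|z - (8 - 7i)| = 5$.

|z - z0| = r describes a circle centered at z0 with radius r
Here z0 = 8 - 7i and r = 5
Locus: Circle centered at (8, -7) with radius 5


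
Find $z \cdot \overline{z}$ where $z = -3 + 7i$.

z * conjugate(z) = |z|^2 = a^2 + b^2
= (-3)^2 + 7^2 = 58


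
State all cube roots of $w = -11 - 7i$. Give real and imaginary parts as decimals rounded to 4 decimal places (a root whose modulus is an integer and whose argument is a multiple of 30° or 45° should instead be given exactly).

|w| = sqrt(170) ≈ 13.038405, arg(w) ≈ 212.471192°
Root modulus = sqrt(170)^(1/3) ≈ 2.353648
Root arguments: θ_k = (arg(w) + 360°k)/3 for k = 0, 1, ..., 2
Compute each root as (root modulus)(cos θ_k + i sin θ_k) using full-precision intermediates, then round to 4 decimal places.
Roots: 0.7731 + 2.2230i, -2.3118 - 0.4420i, 1.5387 - 1.7811i


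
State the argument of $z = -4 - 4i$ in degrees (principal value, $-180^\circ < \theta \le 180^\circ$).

θ = arctan(b/a) = arctan(-4/-4) (quadrant-adjusted) = -135°


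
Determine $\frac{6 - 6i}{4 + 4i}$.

Multiply numerator and denominator by conjugate (4 - 4i):
= (6 - 6i)(4 - 4i) / (4^2 + 4^2)
= (-48i) / 32
Divide through by 16: (-3i) / 2
= 0 - (3/2)i


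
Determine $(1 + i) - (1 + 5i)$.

(1 - 1) + (1 - 5)i = -4i


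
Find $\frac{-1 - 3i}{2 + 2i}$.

Multiply numerator and denominator by conjugate (2 - 2i):
= (-1 - 3i)(2 - 2i) / (2^2 + 2^2)
= (-8 - 4i) / 8
Divide through by 4: (-2 - i) / 2
= -1 - (1/2)i


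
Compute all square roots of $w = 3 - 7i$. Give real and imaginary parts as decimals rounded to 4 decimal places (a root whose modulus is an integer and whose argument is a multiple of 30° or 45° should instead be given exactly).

|w| = sqrt(58) ≈ 7.615773, arg(w) ≈ 293.198591°
Root modulus = sqrt(58)^(1/2) ≈ 2.759669
Root arguments: θ_k = (arg(w) + 360°k)/2 for k = 0, 1, ..., 1
Compute each root as (root modulus)(cos θ_k + i sin θ_k) using full-precision intermediates, then round to 4 decimal places.
Roots: -2.3039 + 1.5192i, 2.3039 - 1.5192i


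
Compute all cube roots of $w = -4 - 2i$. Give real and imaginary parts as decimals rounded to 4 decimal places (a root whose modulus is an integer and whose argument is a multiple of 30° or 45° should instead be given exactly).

|w| = sqrt(20) ≈ 4.472136, arg(w) ≈ 206.565051°
Root modulus = sqrt(20)^(1/3) ≈ 1.647549
Root arguments: θ_k = (arg(w) + 360°k)/3 for k = 0, 1, ..., 2
Compute each root as (root modulus)(cos θ_k + i sin θ_k) using full-precision intermediates, then round to 4 decimal places.
Roots: 0.5943 + 1.5366i, -1.6279 - 0.2536i, 1.0336 - 1.2830i


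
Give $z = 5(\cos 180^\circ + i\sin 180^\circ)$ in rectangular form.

a = r cos θ = 5 * -1 = -5
b = r sin θ = 5 * 0 = 0
z = -5


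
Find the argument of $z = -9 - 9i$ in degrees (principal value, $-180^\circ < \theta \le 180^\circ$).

θ = arctan(b/a) = arctan(-9/-9) (quadrant-adjusted) = -135°


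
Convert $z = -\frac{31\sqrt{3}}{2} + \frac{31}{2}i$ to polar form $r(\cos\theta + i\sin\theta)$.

r = |z| = sqrt(a^2 + b^2) = sqrt((-31*sqrt(3)/2)^2 + (31/2)^2) = sqrt(2883/4 + 961/4) = sqrt(961) = 31
θ = arctan(b/a) = arctan(15.5/-26.8468) (quadrant-adjusted) = 150°
z = 31(cos 150° + i sin 150°)


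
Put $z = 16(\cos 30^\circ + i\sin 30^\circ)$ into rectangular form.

a = r cos θ = 16 * sqrt(3)/2 = 8*sqrt(3)
b = r sin θ = 16 * 1/2 = 8
z = 8*sqrt(3) + 8i


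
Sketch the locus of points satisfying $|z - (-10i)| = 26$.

|z - z0| = r describes a circle centered at z0 with radius r
Here z0 = -10i and r = 26
Locus: Circle centered at (0, -10) with radius 26


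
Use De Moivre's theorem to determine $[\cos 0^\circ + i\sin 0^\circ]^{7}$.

By De Moivre: z^n = r^n(cos(nθ) + i sin(nθ))
= 1^7(cos(7*0°) + i sin(7*0°))
= 1(cos 0° + i sin 0°)
= 1


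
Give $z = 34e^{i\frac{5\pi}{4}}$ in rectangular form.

a = r cos θ = 34 * -sqrt(2)/2 = -17*sqrt(2)
b = r sin θ = 34 * -sqrt(2)/2 = -17*sqrt(2)
z = -17*sqrt(2) - 17*sqrt(2)i


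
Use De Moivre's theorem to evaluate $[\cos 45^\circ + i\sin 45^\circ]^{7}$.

By De Moivre: z^n = r^n(cos(nθ) + i sin(nθ))
= 1^7(cos(7*45°) + i sin(7*45°))
= 1(cos 315° + i sin 315°)
= sqrt(2)/2 - (sqrt(2)/2)i


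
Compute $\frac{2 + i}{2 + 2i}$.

Multiply numerator and denominator by conjugate (2 - 2i):
= (2 + i)(2 - 2i) / (2^2 + 2^2)
= (6 - 2i) / 8
Divide through by 2: (3 - i) / 4
= 3/4 - (1/4)i


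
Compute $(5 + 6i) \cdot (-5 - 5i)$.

(a1*a2 - b1*b2) + (a1*b2 + b1*a2)i
= (-25 - (-30)) + (-25 + (-30))i
= 5 - 55i


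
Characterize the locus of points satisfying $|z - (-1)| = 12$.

|z - z0| = r describes a circle centered at z0 with radius r
Here z0 = -1 and r = 12
Locus: Circle centered at (-1, 0) with radius 12


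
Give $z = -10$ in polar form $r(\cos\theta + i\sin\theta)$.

r = |z| = sqrt(a^2 + b^2) = sqrt((-10)^2 + (0)^2) = sqrt(100 + 0) = sqrt(100) = 10
b = 0 and a < 0, so z lies on the negative real axis: θ = 180°
z = 10(cos 180° + i sin 180°)


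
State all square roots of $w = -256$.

|w| = 256, arg(w) = 180°
Root modulus = 256^(1/2) = 16
Root arguments: θ_k = (180° + 360°k)/2 for k = 0, 1, ..., 1
Roots: 16i, -16i


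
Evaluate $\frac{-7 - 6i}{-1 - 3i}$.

Multiply numerator and denominator by conjugate (-1 + 3i):
= (-7 - 6i)(-1 + 3i) / ((-1)^2 + (-3)^2)
= (25 - 15i) / 10
Divide through by 5: (5 - 3i) / 2
= 5/2 - (3/2)i


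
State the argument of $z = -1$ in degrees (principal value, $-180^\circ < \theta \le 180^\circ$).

b = 0 and a < 0, so z lies on the negative real axis: θ = 180°


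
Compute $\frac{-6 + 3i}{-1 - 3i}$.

Multiply numerator and denominator by conjugate (-1 + 3i):
= (-6 + 3i)(-1 + 3i) / ((-1)^2 + (-3)^2)
= (-3 - 21i) / 10
= -3/10 - (21/10)i


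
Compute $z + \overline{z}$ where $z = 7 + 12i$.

z + conjugate(z) = (a + bi) + (a - bi) = 2a
= 2 * 7 = 14


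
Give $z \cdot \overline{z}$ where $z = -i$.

z * conjugate(z) = |z|^2 = a^2 + b^2
= 0^2 + (-1)^2 = 1


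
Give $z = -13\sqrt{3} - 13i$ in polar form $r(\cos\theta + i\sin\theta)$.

r = |z| = sqrt(a^2 + b^2) = sqrt((-13*sqrt(3))^2 + (-13)^2) = sqrt(507 + 169) = sqrt(676) = 26
θ = arctan(b/a) = arctan(-13/-22.5167) (quadrant-adjusted) = 210°
z = 26(cos 210° + i sin 210°)


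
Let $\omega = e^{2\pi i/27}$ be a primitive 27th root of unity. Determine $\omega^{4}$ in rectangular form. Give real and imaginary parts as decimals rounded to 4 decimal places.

ω^4 = e^(2πi·4/27) = e^(i·8π/27)
= cos(8π/27) + i sin(8π/27)
= 0.5972 + 0.8021i


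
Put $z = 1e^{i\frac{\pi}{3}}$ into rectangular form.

a = r cos θ = 1 * 1/2 = 1/2
b = r sin θ = 1 * sqrt(3)/2 = sqrt(3)/2
z = 1/2 + (sqrt(3)/2)i


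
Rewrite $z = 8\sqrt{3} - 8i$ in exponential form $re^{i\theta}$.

r = |z| = sqrt((8*sqrt(3))^2 + (-8)^2) = sqrt(192 + 64) = sqrt(256) = 16
θ = arctan(b/a) = arctan(-8/13.8564) (quadrant-adjusted) = -30° = -π/6
z = 16e^(-i*π/6)


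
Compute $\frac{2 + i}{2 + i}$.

Multiply numerator and denominator by conjugate (2 - i):
= (2 + i)(2 - i) / (2^2 + 1^2)
= (5) / 5
= 1


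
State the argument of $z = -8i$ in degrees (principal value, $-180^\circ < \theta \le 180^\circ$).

a = 0 and b < 0, so z lies on the negative imaginary axis: θ = -90°


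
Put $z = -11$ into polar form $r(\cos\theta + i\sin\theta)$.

r = |z| = sqrt(a^2 + b^2) = sqrt((-11)^2 + (0)^2) = sqrt(121 + 0) = sqrt(121) = 11
b = 0 and a < 0, so z lies on the negative real axis: θ = 180°
z = 11(cos 180° + i sin 180°)


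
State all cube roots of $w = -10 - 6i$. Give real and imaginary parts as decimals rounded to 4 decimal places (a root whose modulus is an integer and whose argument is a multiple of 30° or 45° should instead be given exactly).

|w| = sqrt(136) ≈ 11.661904, arg(w) ≈ 210.963757°
Root modulus = sqrt(136)^(1/3) ≈ 2.267722
Root arguments: θ_k = (arg(w) + 360°k)/3 for k = 0, 1, ..., 2
Compute each root as (root modulus)(cos θ_k + i sin θ_k) using full-precision intermediates, then round to 4 decimal places.
Roots: 0.7636 + 2.1353i, -2.2310 - 0.4063i, 1.4674 - 1.7290i


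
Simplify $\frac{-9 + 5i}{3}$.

Divisor is real, so divide each part by 3:
= -3 + (5/3)i


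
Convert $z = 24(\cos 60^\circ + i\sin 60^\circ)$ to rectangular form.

a = r cos θ = 24 * 1/2 = 12
b = r sin θ = 24 * sqrt(3)/2 = 12*sqrt(3)
z = 12 + 12*sqrt(3)i


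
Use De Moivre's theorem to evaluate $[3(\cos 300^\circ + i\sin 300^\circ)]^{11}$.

By De Moivre: z^n = r^n(cos(nθ) + i sin(nθ))
= 3^11(cos(11*300°) + i sin(11*300°))
= 177147(cos 60° + i sin 60°)
= 177147/2 + (177147*sqrt(3)/2)i


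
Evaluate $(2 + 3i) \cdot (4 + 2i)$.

(a1*a2 - b1*b2) + (a1*b2 + b1*a2)i
= (8 - 6) + (4 + 12)i
= 2 + 16i


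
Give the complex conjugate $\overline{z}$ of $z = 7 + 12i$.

If z = a + bi, then conjugate(z) = a - bi
conjugate(7 + 12i) = 7 - 12i


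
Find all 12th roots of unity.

ω_k = e^(2πik/12) = cos(2πk/12) + i sin(2πk/12) for k = 0, 1, ..., 11
Roots: 1, sqrt(3)/2 + (1/2)i, 1/2 + (sqrt(3)/2)i, i, -1/2 + (sqrt(3)/2)i, -sqrt(3)/2 + (1/2)i, -1, -sqrt(3)/2 - (1/2)i, -1/2 - (sqrt(3)/2)i, -i, 1/2 - (sqrt(3)/2)i, sqrt(3)/2 - (1/2)i


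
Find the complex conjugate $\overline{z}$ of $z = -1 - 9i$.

If z = a + bi, then conjugate(z) = a - bi
conjugate(-1 - 9i) = -1 + 9i


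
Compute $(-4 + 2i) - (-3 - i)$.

(-4 - (-3)) + (2 - (-1))i = -1 + 3i


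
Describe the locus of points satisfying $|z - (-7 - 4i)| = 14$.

|z - z0| = r describes a circle centered at z0 with radius r
Here z0 = -7 - 4i and r = 14
Locus: Circle centered at (-7, -4) with radius 14


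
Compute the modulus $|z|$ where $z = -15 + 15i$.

|z| = sqrt(a^2 + b^2) = sqrt((-15)^2 + 15^2) = sqrt(450) = sqrt(450)


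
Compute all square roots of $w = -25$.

|w| = 25, arg(w) = 180°
Root modulus = 25^(1/2) = 5
Root arguments: θ_k = (180° + 360°k)/2 for k = 0, 1, ..., 1
Roots: 5i, -5i


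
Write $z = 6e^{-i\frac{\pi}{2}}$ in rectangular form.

a = r cos θ = 6 * 0 = 0
b = r sin θ = 6 * -1 = -6
z = -6i


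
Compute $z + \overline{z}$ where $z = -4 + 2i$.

z + conjugate(z) = (a + bi) + (a - bi) = 2a
= 2 * (-4) = -8


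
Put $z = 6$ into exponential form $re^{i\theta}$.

r = |z| = sqrt((6)^2 + (0)^2) = sqrt(36 + 0) = sqrt(36) = 6
b = 0 and a > 0, so z lies on the positive real axis: θ = 0
z = 6e^(i*0) = 6


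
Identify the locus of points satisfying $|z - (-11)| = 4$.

|z - z0| = r describes a circle centered at z0 with radius r
Here z0 = -11 and r = 4
Locus: Circle centered at (-11, 0) with radius 4


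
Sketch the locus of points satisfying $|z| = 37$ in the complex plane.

|z| = 37 means sqrt(x^2 + y^2) = 37
This is a circle of radius 37 centered at the origin


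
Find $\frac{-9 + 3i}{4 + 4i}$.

Multiply numerator and denominator by conjugate (4 - 4i):
= (-9 + 3i)(4 - 4i) / (4^2 + 4^2)
= (-24 + 48i) / 32
Divide through by 8: (-3 + 6i) / 4
= -3/4 + (3/2)i


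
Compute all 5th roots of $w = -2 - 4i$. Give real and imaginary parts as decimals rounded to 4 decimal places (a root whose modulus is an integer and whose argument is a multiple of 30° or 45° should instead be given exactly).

|w| = sqrt(20) ≈ 4.472136, arg(w) ≈ 243.434949°
Root modulus = sqrt(20)^(1/5) ≈ 1.349283
Root arguments: θ_k = (arg(w) + 360°k)/5 for k = 0, 1, ..., 4
Compute each root as (root modulus)(cos θ_k + i sin θ_k) using full-precision intermediates, then round to 4 decimal places.
Roots: 0.8908 + 1.0135i, -0.6886 + 1.1603i, -1.3163 - 0.2963i, -0.1249 - 1.3435i, 1.2391 - 0.5340i


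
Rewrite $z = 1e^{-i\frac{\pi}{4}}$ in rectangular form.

a = r cos θ = 1 * sqrt(2)/2 = sqrt(2)/2
b = r sin θ = 1 * -sqrt(2)/2 = -sqrt(2)/2
z = sqrt(2)/2 - (sqrt(2)/2)i


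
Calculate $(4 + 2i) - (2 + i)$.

(4 - 2) + (2 - 1)i = 2 + i


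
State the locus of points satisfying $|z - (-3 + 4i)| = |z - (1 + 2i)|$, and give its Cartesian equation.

|z - z1| = |z - z2| means z is equidistant from z1 and z2,
i.e. the perpendicular bisector of the segment from (-3, 4) to (1, 2) (midpoint (-1, 3)).
With z = x + yi, square both sides:
(x - (-3))^2 + (y - 4)^2 = (x - 1)^2 + (y - 2)^2
The x^2 and y^2 terms cancel: 8x + (-4)y = 5 - 25 = -20
Simplify: 2x - y = -5
Locus: Perpendicular bisector of the segment from (-3, 4) to (1, 2): the line 2x - y = -5


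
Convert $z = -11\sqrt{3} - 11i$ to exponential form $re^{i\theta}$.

r = |z| = sqrt((-11*sqrt(3))^2 + (-11)^2) = sqrt(363 + 121) = sqrt(484) = 22
θ = arctan(b/a) = arctan(-11/-19.0526) (quadrant-adjusted) = -150° = -5π/6
z = 22e^(-i*5π/6)


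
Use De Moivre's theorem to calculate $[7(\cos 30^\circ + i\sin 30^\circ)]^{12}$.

By De Moivre: z^n = r^n(cos(nθ) + i sin(nθ))
= 7^12(cos(12*30°) + i sin(12*30°))
= 13841287201(cos 0° + i sin 0°)
= 13841287201


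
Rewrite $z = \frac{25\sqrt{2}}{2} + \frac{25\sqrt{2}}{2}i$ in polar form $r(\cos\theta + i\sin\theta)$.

r = |z| = sqrt(a^2 + b^2) = sqrt((25*sqrt(2)/2)^2 + (25*sqrt(2)/2)^2) = sqrt(625/2 + 625/2) = sqrt(625) = 25
θ = arctan(b/a) = arctan(17.6777/17.6777) (quadrant-adjusted) = 45°
z = 25(cos 45° + i sin 45°)


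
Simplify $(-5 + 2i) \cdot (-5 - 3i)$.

(a1*a2 - b1*b2) + (a1*b2 + b1*a2)i
= (25 - (-6)) + (15 + (-10))i
= 31 + 5i


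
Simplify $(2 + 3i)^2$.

(a + bi)^2 = a^2 - b^2 + 2abi
= 2^2 - 3^2 + 2*2*3i
= -5 + 12i


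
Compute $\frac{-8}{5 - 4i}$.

Multiply numerator and denominator by conjugate (5 + 4i):
= (-8)(5 + 4i) / (5^2 + (-4)^2)
= (-40 - 32i) / 41
= -40/41 - (32/41)i


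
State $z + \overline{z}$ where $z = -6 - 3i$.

z + conjugate(z) = (a + bi) + (a - bi) = 2a
= 2 * (-6) = -12


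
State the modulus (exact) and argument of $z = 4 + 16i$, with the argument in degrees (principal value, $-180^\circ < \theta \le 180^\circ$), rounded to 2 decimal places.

|z| = sqrt(4^2 + 16^2) = sqrt(272)
arg(z) = arctan(b/a) = arctan(16/4) (quadrant-adjusted) = 75.96°


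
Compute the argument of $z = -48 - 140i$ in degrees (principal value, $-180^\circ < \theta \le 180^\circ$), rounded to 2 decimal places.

θ = arctan(b/a) = arctan(-140/-48) (quadrant-adjusted) = -108.92°


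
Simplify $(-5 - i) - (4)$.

(-5 - 4) + (-1 - 0)i = -9 - i


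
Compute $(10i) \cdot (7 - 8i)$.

(a1*a2 - b1*b2) + (a1*b2 + b1*a2)i
= (0 - (-80)) + (0 + 70)i
= 80 + 70i


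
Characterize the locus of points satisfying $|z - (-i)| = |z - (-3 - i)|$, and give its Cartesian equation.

|z - z1| = |z - z2| means z is equidistant from z1 and z2,
i.e. the perpendicular bisector of the segment from (0, -1) to (-3, -1) (midpoint (-3/2, -1)).
With z = x + yi, square both sides:
(x - 0)^2 + (y - (-1))^2 = (x - (-3))^2 + (y - (-1))^2
The x^2 and y^2 terms cancel: -6x + 0y = 10 - 1 = 9
Simplify: x = -3/2
Locus: Perpendicular bisector of the segment from (0, -1) to (-3, -1): the line x = -3/2


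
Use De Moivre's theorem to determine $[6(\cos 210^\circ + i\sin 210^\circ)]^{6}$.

By De Moivre: z^n = r^n(cos(nθ) + i sin(nθ))
= 6^6(cos(6*210°) + i sin(6*210°))
= 46656(cos 180° + i sin 180°)
= -46656


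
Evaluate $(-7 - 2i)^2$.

(a + bi)^2 = a^2 - b^2 + 2abi
= (-7)^2 - (-2)^2 + 2*(-7)*(-2)i
= 45 + 28i


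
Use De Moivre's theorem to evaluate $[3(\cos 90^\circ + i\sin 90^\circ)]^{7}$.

By De Moivre: z^n = r^n(cos(nθ) + i sin(nθ))
= 3^7(cos(7*90°) + i sin(7*90°))
= 2187(cos 270° + i sin 270°)
= -2187i


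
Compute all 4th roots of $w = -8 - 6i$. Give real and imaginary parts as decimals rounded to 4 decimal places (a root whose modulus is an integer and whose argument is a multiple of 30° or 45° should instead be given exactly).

|w| = 10, arg(w) ≈ 216.869898°
Root modulus = 10^(1/4) ≈ 1.778279
Root arguments: θ_k = (arg(w) + 360°k)/4 for k = 0, 1, ..., 3
Compute each root as (root modulus)(cos θ_k + i sin θ_k) using full-precision intermediates, then round to 4 decimal places.
Roots: 1.0398 + 1.4426i, -1.4426 + 1.0398i, -1.0398 - 1.4426i, 1.4426 - 1.0398i


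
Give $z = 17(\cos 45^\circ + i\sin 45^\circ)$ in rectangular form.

a = r cos θ = 17 * sqrt(2)/2 = 17*sqrt(2)/2
b = r sin θ = 17 * sqrt(2)/2 = 17*sqrt(2)/2
z = 17*sqrt(2)/2 + (17*sqrt(2)/2)i


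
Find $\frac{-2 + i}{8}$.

Divisor is real, so divide each part by 8:
= -1/4 + (1/8)i


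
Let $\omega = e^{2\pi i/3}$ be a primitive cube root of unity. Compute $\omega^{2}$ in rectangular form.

ω^2 = e^(2πi·2/3) = e^(i·4π/3)
= cos(4π/3) + i sin(4π/3)
= -1/2 - (sqrt(3)/2)i


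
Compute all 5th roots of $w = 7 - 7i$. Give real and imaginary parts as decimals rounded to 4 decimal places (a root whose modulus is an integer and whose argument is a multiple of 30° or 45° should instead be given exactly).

|w| = sqrt(98) ≈ 9.899495, arg(w) = 315°
Root modulus = sqrt(98)^(1/5) ≈ 1.581695
Root arguments: θ_k = (315° + 360°k)/5 for k = 0, 1, ..., 4
Compute each root as (root modulus)(cos θ_k + i sin θ_k) using full-precision intermediates, then round to 4 decimal places.
Roots: 0.7181 + 1.4093i, -1.1184 + 1.1184i, -1.4093 - 0.7181i, 0.2474 - 1.5622i, 1.5622 - 0.2474i


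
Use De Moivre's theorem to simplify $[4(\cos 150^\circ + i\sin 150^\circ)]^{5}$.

By De Moivre: z^n = r^n(cos(nθ) + i sin(nθ))
= 4^5(cos(5*150°) + i sin(5*150°))
= 1024(cos 30° + i sin 30°)
= 512*sqrt(3) + 512i


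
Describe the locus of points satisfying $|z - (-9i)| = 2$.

|z - z0| = r describes a circle centered at z0 with radius r
Here z0 = -9i and r = 2
Locus: Circle centered at (0, -9) with radius 2


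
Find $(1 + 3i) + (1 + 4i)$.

(1 + 1) + (3 + 4)i = 2 + 7i


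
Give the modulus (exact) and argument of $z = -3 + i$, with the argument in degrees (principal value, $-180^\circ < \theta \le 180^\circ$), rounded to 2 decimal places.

|z| = sqrt((-3)^2 + 1^2) = sqrt(10)
arg(z) = arctan(b/a) = arctan(1/-3) (quadrant-adjusted) = 161.57°


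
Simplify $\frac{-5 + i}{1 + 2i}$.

Multiply numerator and denominator by conjugate (1 - 2i):
= (-5 + i)(1 - 2i) / (1^2 + 2^2)
= (-3 + 11i) / 5
= -3/5 + (11/5)i


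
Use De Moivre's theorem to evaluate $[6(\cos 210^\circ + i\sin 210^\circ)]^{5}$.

By De Moivre: z^n = r^n(cos(nθ) + i sin(nθ))
= 6^5(cos(5*210°) + i sin(5*210°))
= 7776(cos 330° + i sin 330°)
= 3888*sqrt(3) - 3888i


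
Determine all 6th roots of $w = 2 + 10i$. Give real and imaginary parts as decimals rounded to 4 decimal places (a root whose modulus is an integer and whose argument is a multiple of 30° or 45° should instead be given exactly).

|w| = sqrt(104) ≈ 10.198039, arg(w) ≈ 78.690068°
Root modulus = sqrt(104)^(1/6) ≈ 1.472604
Root arguments: θ_k = (arg(w) + 360°k)/6 for k = 0, 1, ..., 5
Compute each root as (root modulus)(cos θ_k + i sin θ_k) using full-precision intermediates, then round to 4 decimal places.
Roots: 1.4342 + 0.3341i, 0.4277 + 1.4091i, -1.0065 + 1.0750i, -1.4342 - 0.3341i, -0.4277 - 1.4091i, 1.0065 - 1.0750i


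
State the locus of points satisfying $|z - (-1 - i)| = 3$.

|z - z0| = r describes a circle centered at z0 with radius r
Here z0 = -1 - i and r = 3
Locus: Circle centered at (-1, -1) with radius 3


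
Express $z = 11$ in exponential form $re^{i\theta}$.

r = |z| = sqrt((11)^2 + (0)^2) = sqrt(121 + 0) = sqrt(121) = 11
b = 0 and a > 0, so z lies on the positive real axis: θ = 0
z = 11e^(i*0) = 11


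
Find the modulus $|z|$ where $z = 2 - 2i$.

|z| = sqrt(a^2 + b^2) = sqrt(2^2 + (-2)^2) = sqrt(8) = sqrt(8)


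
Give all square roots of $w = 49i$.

|w| = 49, arg(w) = 90°
Root modulus = 49^(1/2) = 7
Root arguments: θ_k = (90° + 360°k)/2 for k = 0, 1, ..., 1
Roots: 7*sqrt(2)/2 + (7*sqrt(2)/2)i, -7*sqrt(2)/2 - (7*sqrt(2)/2)i


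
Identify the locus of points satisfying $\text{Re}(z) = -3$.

Re(z) = x where z = x + yi; the equation x = -3 is satisfied by all points with that x-coordinate
Locus: Vertical line x = -3


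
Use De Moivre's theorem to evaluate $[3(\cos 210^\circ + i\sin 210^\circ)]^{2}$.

By De Moivre: z^n = r^n(cos(nθ) + i sin(nθ))
= 3^2(cos(2*210°) + i sin(2*210°))
= 9(cos 60° + i sin 60°)
= 9/2 + (9*sqrt(3)/2)i


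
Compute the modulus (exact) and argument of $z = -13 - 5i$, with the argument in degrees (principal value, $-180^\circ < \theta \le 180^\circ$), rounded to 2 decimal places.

|z| = sqrt((-13)^2 + (-5)^2) = sqrt(194)
arg(z) = arctan(b/a) = arctan(-5/-13) (quadrant-adjusted) = -158.96°


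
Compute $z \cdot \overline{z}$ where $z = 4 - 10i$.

z * conjugate(z) = |z|^2 = a^2 + b^2
= 4^2 + (-10)^2 = 116


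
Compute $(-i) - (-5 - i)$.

(0 - (-5)) + (-1 - (-1))i = 5


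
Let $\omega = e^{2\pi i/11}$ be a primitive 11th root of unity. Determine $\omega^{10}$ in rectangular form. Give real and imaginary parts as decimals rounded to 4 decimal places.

ω^10 = e^(2πi·10/11) = e^(i·20π/11)
= cos(20π/11) + i sin(20π/11)
= 0.8413 - 0.5406i


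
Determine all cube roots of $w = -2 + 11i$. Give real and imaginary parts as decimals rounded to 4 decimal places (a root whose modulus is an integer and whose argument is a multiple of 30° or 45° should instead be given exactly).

|w| = sqrt(125) ≈ 11.180340, arg(w) ≈ 100.304846°
Root modulus = sqrt(125)^(1/3) ≈ 2.236068
Root arguments: θ_k = (arg(w) + 360°k)/3 for k = 0, 1, ..., 2
Compute each root as (root modulus)(cos θ_k + i sin θ_k) using full-precision intermediates, then round to 4 decimal places.
Roots: 1.8660 + 1.2321i, -2.0000 + 1.0000i, 0.1340 - 2.2321i


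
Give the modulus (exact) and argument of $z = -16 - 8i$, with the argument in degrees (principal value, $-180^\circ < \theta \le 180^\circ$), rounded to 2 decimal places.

|z| = sqrt((-16)^2 + (-8)^2) = sqrt(320)
arg(z) = arctan(b/a) = arctan(-8/-16) (quadrant-adjusted) = -153.43°


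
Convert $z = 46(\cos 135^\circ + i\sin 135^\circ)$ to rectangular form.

a = r cos θ = 46 * -sqrt(2)/2 = -23*sqrt(2)
b = r sin θ = 46 * sqrt(2)/2 = 23*sqrt(2)
z = -23*sqrt(2) + 23*sqrt(2)i


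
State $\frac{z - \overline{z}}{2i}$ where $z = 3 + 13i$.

z - conjugate(z) = 2bi
(z - conjugate(z))/(2i) = 2bi/(2i) = b = 13


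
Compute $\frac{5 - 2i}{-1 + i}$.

Multiply numerator and denominator by conjugate (-1 - i):
= (5 - 2i)(-1 - i) / ((-1)^2 + 1^2)
= (-7 - 3i) / 2
= -7/2 - (3/2)i


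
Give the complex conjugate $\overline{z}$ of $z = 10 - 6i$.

If z = a + bi, then conjugate(z) = a - bi
conjugate(10 - 6i) = 10 + 6i


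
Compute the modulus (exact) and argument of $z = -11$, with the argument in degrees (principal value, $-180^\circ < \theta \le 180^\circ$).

|z| = sqrt((-11)^2 + 0^2) = 11
b = 0 and a < 0, so z lies on the negative real axis: arg(z) = 180°


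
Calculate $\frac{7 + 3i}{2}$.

Divisor is real, so divide each part by 2:
= 7/2 + (3/2)i


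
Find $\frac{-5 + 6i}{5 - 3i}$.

Multiply numerator and denominator by conjugate (5 + 3i):
= (-5 + 6i)(5 + 3i) / (5^2 + (-3)^2)
= (-43 + 15i) / 34
= -43/34 + (15/34)i


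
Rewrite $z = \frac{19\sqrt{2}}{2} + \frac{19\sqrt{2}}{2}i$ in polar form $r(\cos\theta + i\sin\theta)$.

r = |z| = sqrt(a^2 + b^2) = sqrt((19*sqrt(2)/2)^2 + (19*sqrt(2)/2)^2) = sqrt(361/2 + 361/2) = sqrt(361) = 19
θ = arctan(b/a) = arctan(13.435/13.435) (quadrant-adjusted) = 45°
z = 19(cos 45° + i sin 45°)


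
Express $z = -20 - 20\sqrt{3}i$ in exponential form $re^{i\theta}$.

r = |z| = sqrt((-20)^2 + (-20*sqrt(3))^2) = sqrt(400 + 1200) = sqrt(1600) = 40
θ = arctan(b/a) = arctan(-34.641/-20) (quadrant-adjusted) = -120° = -2π/3
z = 40e^(-i*2π/3)


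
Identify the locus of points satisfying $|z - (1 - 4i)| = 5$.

|z - z0| = r describes a circle centered at z0 with radius r
Here z0 = 1 - 4i and r = 5
Locus: Circle centered at (1, -4) with radius 5


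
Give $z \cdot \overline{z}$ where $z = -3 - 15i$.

z * conjugate(z) = |z|^2 = a^2 + b^2
= (-3)^2 + (-15)^2 = 234


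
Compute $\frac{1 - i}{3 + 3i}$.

Multiply numerator and denominator by conjugate (3 - 3i):
= (1 - i)(3 - 3i) / (3^2 + 3^2)
= (-6i) / 18
Divide through by 6: (-i) / 3
= 0 - (1/3)i


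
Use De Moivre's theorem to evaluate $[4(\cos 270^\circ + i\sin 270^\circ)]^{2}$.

By De Moivre: z^n = r^n(cos(nθ) + i sin(nθ))
= 4^2(cos(2*270°) + i sin(2*270°))
= 16(cos 180° + i sin 180°)
= -16


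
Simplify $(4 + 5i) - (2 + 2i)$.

(4 - 2) + (5 - 2)i = 2 + 3i


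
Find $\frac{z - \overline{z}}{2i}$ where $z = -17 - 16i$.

z - conjugate(z) = 2bi
(z - conjugate(z))/(2i) = 2bi/(2i) = b = -16


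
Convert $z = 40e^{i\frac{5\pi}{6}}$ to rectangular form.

a = r cos θ = 40 * -sqrt(3)/2 = -20*sqrt(3)
b = r sin θ = 40 * 1/2 = 20
z = -20*sqrt(3) + 20i


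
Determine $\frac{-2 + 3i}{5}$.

Divisor is real, so divide each part by 5:
= -2/5 + (3/5)i


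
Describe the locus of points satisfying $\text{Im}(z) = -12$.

Im(z) = y where z = x + yi; the equation y = -12 is satisfied by all points with that y-coordinate
Locus: Horizontal line y = -12


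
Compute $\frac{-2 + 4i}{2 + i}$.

Multiply numerator and denominator by conjugate (2 - i):
= (-2 + 4i)(2 - i) / (2^2 + 1^2)
= (10i) / 5
= 2i


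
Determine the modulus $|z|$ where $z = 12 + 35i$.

|z| = sqrt(a^2 + b^2) = sqrt(12^2 + 35^2) = sqrt(1369) = 37


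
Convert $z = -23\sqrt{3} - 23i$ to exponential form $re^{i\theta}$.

r = |z| = sqrt((-23*sqrt(3))^2 + (-23)^2) = sqrt(1587 + 529) = sqrt(2116) = 46
θ = arctan(b/a) = arctan(-23/-39.8372) (quadrant-adjusted) = 210° = 7π/6
z = 46e^(i*7π/6)


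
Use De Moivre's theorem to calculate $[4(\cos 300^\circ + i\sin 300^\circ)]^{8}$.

By De Moivre: z^n = r^n(cos(nθ) + i sin(nθ))
= 4^8(cos(8*300°) + i sin(8*300°))
= 65536(cos 240° + i sin 240°)
= -32768 - 32768*sqrt(3)i


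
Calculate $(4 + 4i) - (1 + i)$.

(4 - 1) + (4 - 1)i = 3 + 3i


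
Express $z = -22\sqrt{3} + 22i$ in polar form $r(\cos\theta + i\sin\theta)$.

r = |z| = sqrt(a^2 + b^2) = sqrt((-22*sqrt(3))^2 + (22)^2) = sqrt(1452 + 484) = sqrt(1936) = 44
θ = arctan(b/a) = arctan(22/-38.1051) (quadrant-adjusted) = 150°
z = 44(cos 150° + i sin 150°)


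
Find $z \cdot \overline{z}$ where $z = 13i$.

z * conjugate(z) = |z|^2 = a^2 + b^2
= 0^2 + 13^2 = 169


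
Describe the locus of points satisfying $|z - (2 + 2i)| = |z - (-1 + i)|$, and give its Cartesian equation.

|z - z1| = |z - z2| means z is equidistant from z1 and z2,
i.e. the perpendicular bisector of the segment from (2, 2) to (-1, 1) (midpoint (1/2, 3/2)).
With z = x + yi, square both sides:
(x - 2)^2 + (y - 2)^2 = (x - (-1))^2 + (y - 1)^2
The x^2 and y^2 terms cancel: -6x + (-2)y = 2 - 8 = -6
Simplify: 3x + y = 3
Locus: Perpendicular bisector of the segment from (2, 2) to (-1, 1): the line 3x + y = 3


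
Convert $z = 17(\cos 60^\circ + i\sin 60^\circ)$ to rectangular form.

a = r cos θ = 17 * 1/2 = 17/2
b = r sin θ = 17 * sqrt(3)/2 = 17*sqrt(3)/2
z = 17/2 + (17*sqrt(3)/2)i


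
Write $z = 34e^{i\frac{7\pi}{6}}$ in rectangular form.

a = r cos θ = 34 * -sqrt(3)/2 = -17*sqrt(3)
b = r sin θ = 34 * -1/2 = -17
z = -17*sqrt(3) - 17i


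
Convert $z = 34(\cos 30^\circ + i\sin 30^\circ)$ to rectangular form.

a = r cos θ = 34 * sqrt(3)/2 = 17*sqrt(3)
b = r sin θ = 34 * 1/2 = 17
z = 17*sqrt(3) + 17i


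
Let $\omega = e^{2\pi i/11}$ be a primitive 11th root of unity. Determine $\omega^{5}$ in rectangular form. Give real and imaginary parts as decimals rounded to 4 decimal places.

ω^5 = e^(2πi·5/11) = e^(i·10π/11)
= cos(10π/11) + i sin(10π/11)
= -0.9595 + 0.2817i


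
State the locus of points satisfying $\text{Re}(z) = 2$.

Re(z) = x where z = x + yi; the equation x = 2 is satisfied by all points with that x-coordinate
Locus: Vertical line x = 2


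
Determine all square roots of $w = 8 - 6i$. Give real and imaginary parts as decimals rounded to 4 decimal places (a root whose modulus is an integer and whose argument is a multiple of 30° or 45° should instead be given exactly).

|w| = 10, arg(w) ≈ 323.130102°
Root modulus = 10^(1/2) ≈ 3.162278
Root arguments: θ_k = (arg(w) + 360°k)/2 for k = 0, 1, ..., 1
Compute each root as (root modulus)(cos θ_k + i sin θ_k) using full-precision intermediates, then round to 4 decimal places.
Roots: -3.0000 + 1.0000i, 3.0000 - 1.0000i


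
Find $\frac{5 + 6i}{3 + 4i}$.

Multiply numerator and denominator by conjugate (3 - 4i):
= (5 + 6i)(3 - 4i) / (3^2 + 4^2)
= (39 - 2i) / 25
= 39/25 - (2/25)i


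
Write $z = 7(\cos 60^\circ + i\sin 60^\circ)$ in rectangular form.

a = r cos θ = 7 * 1/2 = 7/2
b = r sin θ = 7 * sqrt(3)/2 = 7*sqrt(3)/2
z = 7/2 + (7*sqrt(3)/2)i


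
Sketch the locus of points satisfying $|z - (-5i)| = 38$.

|z - z0| = r describes a circle centered at z0 with radius r
Here z0 = -5i and r = 38
Locus: Circle centered at (0, -5) with radius 38


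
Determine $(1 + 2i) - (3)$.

(1 - 3) + (2 - 0)i = -2 + 2i


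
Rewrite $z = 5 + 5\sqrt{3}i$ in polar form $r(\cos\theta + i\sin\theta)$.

r = |z| = sqrt(a^2 + b^2) = sqrt((5)^2 + (5*sqrt(3))^2) = sqrt(25 + 75) = sqrt(100) = 10
θ = arctan(b/a) = arctan(8.6603/5) (quadrant-adjusted) = 60°
z = 10(cos 60° + i sin 60°)


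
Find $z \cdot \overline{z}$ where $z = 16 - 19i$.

z * conjugate(z) = |z|^2 = a^2 + b^2
= 16^2 + (-19)^2 = 617


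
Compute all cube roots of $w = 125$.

|w| = 125, arg(w) = 0°
Root modulus = 125^(1/3) = 5
Root arguments: θ_k = (0° + 360°k)/3 for k = 0, 1, ..., 2
Roots: 5, -5/2 + (5*sqrt(3)/2)i, -5/2 - (5*sqrt(3)/2)i


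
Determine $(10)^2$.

(a + bi)^2 = a^2 - b^2 + 2abi
= 10^2 - 0^2 + 2*10*0i
= 100


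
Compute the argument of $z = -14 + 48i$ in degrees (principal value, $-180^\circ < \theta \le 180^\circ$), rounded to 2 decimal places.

θ = arctan(b/a) = arctan(48/-14) (quadrant-adjusted) = 106.26°


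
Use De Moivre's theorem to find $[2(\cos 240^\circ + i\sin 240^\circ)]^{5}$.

By De Moivre: z^n = r^n(cos(nθ) + i sin(nθ))
= 2^5(cos(5*240°) + i sin(5*240°))
= 32(cos 120° + i sin 120°)
= -16 + 16*sqrt(3)i


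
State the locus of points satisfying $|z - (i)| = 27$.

|z - z0| = r describes a circle centered at z0 with radius r
Here z0 = i and r = 27
Locus: Circle centered at (0, 1) with radius 27


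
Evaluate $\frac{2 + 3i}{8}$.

Divisor is real, so divide each part by 8:
= 1/4 + (3/8)i


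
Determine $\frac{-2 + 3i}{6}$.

Divisor is real, so divide each part by 6:
= -1/3 + (1/2)i


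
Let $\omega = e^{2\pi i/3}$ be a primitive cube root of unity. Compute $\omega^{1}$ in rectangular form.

ω^1 = e^(2πi·1/3) = e^(i·2π/3)
= cos(2π/3) + i sin(2π/3)
= -1/2 + (sqrt(3)/2)i


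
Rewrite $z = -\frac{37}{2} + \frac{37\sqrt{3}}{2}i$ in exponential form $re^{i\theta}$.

r = |z| = sqrt((-37/2)^2 + (37*sqrt(3)/2)^2) = sqrt(1369/4 + 4107/4) = sqrt(1369) = 37
θ = arctan(b/a) = arctan(32.0429/-18.5) (quadrant-adjusted) = 120° = 2π/3
z = 37e^(i*2π/3)


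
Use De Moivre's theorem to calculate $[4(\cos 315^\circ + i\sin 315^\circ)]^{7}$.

By De Moivre: z^n = r^n(cos(nθ) + i sin(nθ))
= 4^7(cos(7*315°) + i sin(7*315°))
= 16384(cos 45° + i sin 45°)
= 8192*sqrt(2) + 8192*sqrt(2)i


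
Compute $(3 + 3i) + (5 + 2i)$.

(3 + 5) + (3 + 2)i = 8 + 5i


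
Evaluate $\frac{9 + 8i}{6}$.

Divisor is real, so divide each part by 6:
= 3/2 + (4/3)i


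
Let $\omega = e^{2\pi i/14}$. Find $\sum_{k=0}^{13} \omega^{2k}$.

Let ζ = ω^2 = e^(2πi·2/14). Since 14 ∤ 2, ζ ≠ 1.
Sum = Σ_{k=0}^{13} ζ^k = (ζ^14 - 1)/(ζ - 1) = (ω^{2·14} - 1)/(ζ - 1) = (1 - 1)/(ζ - 1) = 0


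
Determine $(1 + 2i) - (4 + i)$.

(1 - 4) + (2 - 1)i = -3 + i


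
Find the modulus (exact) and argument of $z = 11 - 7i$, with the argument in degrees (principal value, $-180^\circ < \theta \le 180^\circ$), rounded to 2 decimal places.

|z| = sqrt(11^2 + (-7)^2) = sqrt(170)
arg(z) = arctan(b/a) = arctan(-7/11) (quadrant-adjusted) = -32.47°


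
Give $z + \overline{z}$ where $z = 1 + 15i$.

z + conjugate(z) = (a + bi) + (a - bi) = 2a
= 2 * 1 = 2


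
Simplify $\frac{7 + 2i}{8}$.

Divisor is real, so divide each part by 8:
= 7/8 + (1/4)i


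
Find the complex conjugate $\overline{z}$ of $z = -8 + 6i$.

If z = a + bi, then conjugate(z) = a - bi
conjugate(-8 + 6i) = -8 - 6i


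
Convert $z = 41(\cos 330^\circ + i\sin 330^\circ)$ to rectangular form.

a = r cos θ = 41 * sqrt(3)/2 = 41*sqrt(3)/2
b = r sin θ = 41 * -1/2 = -41/2
z = 41*sqrt(3)/2 - (41/2)i


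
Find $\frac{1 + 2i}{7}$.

Divisor is real, so divide each part by 7:
= 1/7 + (2/7)i


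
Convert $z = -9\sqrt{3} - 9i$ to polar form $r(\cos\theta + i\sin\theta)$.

r = |z| = sqrt(a^2 + b^2) = sqrt((-9*sqrt(3))^2 + (-9)^2) = sqrt(243 + 81) = sqrt(324) = 18
θ = arctan(b/a) = arctan(-9/-15.5885) (quadrant-adjusted) = 210°
z = 18(cos 210° + i sin 210°)


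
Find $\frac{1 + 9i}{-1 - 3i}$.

Multiply numerator and denominator by conjugate (-1 + 3i):
= (1 + 9i)(-1 + 3i) / ((-1)^2 + (-3)^2)
= (-28 - 6i) / 10
Divide through by 2: (-14 - 3i) / 5
= -14/5 - (3/5)i


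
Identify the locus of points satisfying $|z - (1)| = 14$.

|z - z0| = r describes a circle centered at z0 with radius r
Here z0 = 1 and r = 14
Locus: Circle centered at (1, 0) with radius 14


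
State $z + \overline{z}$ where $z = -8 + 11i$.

z + conjugate(z) = (a + bi) + (a - bi) = 2a
= 2 * (-8) = -16


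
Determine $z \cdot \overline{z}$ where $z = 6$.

z * conjugate(z) = |z|^2 = a^2 + b^2
= 6^2 + 0^2 = 36


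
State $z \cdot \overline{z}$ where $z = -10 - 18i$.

z * conjugate(z) = |z|^2 = a^2 + b^2
= (-10)^2 + (-18)^2 = 424


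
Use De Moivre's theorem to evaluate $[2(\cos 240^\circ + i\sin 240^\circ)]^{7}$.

By De Moivre: z^n = r^n(cos(nθ) + i sin(nθ))
= 2^7(cos(7*240°) + i sin(7*240°))
= 128(cos 240° + i sin 240°)
= -64 - 64*sqrt(3)i


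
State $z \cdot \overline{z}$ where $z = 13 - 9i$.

z * conjugate(z) = |z|^2 = a^2 + b^2
= 13^2 + (-9)^2 = 250
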